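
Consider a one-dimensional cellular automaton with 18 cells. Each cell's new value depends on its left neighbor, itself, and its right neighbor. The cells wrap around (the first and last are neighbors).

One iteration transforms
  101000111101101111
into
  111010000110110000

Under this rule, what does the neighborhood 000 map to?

At position 4 the neighborhood is 000; the next row has 1 there.

1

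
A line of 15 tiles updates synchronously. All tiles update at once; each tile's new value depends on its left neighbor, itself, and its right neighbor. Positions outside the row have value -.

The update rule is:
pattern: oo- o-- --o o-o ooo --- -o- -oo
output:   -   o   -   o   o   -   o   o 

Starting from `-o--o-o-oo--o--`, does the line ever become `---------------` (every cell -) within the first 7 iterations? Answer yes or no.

no

-oo-ooooo-o-oo-
-o-ooooo-oooo-o
-oooooo-oooo-oo
-ooooo-oooo-oo-
-oooo-oooo-oo-o
-ooo-oooo-oo-oo
-oo-oooo-oo-oo-
iteration 7 is -oo-oooo-oo-oo-, still not uniform -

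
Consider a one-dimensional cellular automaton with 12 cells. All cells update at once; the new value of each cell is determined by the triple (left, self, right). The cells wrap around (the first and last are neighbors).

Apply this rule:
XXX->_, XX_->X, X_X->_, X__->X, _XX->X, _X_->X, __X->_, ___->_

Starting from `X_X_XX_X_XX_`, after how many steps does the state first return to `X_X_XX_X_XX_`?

1

X_X_XX_X_XX_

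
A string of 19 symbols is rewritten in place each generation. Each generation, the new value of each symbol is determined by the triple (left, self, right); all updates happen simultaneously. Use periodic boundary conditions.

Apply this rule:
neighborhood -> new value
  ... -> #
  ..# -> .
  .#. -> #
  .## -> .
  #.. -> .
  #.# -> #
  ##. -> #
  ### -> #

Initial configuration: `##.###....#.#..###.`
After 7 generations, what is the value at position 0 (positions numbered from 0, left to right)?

.##.##.##.###...###
#.##.##.##.##.#..##
##.##.##.##.###...#
###.##.##.##.##.#..
.###.##.##.##.###..
..###.##.##.##.##.#
...###.##.##.##.###
position 0 holds .

.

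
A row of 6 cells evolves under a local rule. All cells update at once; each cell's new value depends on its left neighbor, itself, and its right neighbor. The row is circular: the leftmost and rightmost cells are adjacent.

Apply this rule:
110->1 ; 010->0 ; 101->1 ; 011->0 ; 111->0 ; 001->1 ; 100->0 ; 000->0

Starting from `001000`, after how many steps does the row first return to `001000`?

6

010000
100000
000001
000010
000100
001000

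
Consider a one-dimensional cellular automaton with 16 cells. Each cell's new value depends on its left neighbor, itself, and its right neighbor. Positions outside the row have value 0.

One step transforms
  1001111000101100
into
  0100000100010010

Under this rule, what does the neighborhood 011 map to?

0

At position 3 the neighborhood is 011; the next row has 0 there.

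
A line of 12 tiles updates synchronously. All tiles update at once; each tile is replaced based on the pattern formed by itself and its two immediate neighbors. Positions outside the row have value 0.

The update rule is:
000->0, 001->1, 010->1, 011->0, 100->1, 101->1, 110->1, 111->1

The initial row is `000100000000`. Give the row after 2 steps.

010111000000

001110000000
010111000000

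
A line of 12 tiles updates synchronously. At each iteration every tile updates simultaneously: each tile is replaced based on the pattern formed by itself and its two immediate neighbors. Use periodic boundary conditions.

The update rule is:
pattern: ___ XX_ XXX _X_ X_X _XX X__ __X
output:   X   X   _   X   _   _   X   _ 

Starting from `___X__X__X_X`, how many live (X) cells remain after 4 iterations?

XX_XX_XX_X_X
_X__X__X_X__
_XX_XX_X_XXX
__X__X_X___X
count of X: 4

4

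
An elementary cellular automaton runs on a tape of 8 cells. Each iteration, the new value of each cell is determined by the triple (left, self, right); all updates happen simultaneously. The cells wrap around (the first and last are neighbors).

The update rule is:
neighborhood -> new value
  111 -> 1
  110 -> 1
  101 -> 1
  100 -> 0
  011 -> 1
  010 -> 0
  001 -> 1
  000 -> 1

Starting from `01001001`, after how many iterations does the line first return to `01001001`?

8

iteration 1: 10010010
iteration 2: 00100101
iteration 3: 01001010
iteration 4: 10010100
iteration 5: 00101001
iteration 6: 01010010
iteration 7: 10100100
iteration 8: 01001001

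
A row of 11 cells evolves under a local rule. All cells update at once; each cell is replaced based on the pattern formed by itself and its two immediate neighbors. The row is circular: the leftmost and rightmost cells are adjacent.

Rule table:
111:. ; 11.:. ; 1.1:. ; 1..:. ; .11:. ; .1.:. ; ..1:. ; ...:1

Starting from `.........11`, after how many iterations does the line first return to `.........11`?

2

.1111111...
.........11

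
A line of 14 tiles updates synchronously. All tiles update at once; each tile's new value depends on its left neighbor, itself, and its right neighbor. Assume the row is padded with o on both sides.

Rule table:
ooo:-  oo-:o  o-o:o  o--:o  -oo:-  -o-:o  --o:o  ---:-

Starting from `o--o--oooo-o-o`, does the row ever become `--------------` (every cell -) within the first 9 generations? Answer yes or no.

no

oooooo---oooo-
-----oo-o---oo
o---o-oooo-o--
oo-ooo---ooooo
-oo--oo-o-----
o-ooo-oooo---o
oo--oo---oo-o-
-ooo-oo-o-oooo
o--oo-oooo----
generation 9 is o--oo-oooo----, still not uniform -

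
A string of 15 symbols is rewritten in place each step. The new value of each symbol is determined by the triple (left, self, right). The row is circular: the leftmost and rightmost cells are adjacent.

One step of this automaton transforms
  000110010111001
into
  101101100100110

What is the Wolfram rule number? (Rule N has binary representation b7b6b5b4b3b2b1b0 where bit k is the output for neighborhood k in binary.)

26

position 10: 111 → 0  (bit 7 = 0)
position 4: 110 → 0  (bit 6 = 0)
position 8: 101 → 0  (bit 5 = 0)
position 0: 100 → 1  (bit 4 = 1)
position 3: 011 → 1  (bit 3 = 1)
position 7: 010 → 0  (bit 2 = 0)
position 2: 001 → 1  (bit 1 = 1)
position 1: 000 → 0  (bit 0 = 0)
bits b7..b0 = 00011010 = 26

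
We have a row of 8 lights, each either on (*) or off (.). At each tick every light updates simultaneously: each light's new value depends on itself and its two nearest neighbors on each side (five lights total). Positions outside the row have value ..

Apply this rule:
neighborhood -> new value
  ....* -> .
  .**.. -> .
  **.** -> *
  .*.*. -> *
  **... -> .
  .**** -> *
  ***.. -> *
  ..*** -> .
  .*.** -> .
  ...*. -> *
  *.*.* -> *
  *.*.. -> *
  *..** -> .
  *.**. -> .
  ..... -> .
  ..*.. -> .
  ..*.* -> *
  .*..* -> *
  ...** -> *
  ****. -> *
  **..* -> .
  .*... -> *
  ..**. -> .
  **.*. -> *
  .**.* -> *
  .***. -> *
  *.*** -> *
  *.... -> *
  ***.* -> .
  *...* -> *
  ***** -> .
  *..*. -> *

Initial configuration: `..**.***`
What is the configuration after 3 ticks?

tick 1: .*.*****
tick 2: **.**.**
tick 3: .**.**..

.**.**..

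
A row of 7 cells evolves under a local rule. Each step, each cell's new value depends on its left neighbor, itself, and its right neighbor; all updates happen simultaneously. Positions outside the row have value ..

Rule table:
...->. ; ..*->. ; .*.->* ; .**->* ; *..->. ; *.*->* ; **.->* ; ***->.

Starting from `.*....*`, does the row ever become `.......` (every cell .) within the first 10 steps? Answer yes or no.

no

step 1: .*....*  (fixed point — unchanged through step 10)
step 10 is .*....*, still not uniform .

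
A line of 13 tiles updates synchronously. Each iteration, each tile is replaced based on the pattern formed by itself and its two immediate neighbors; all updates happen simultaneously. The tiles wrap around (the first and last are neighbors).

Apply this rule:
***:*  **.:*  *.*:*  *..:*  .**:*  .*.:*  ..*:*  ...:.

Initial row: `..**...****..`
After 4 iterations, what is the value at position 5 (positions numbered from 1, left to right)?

*

iteration 1: .****.******.
iteration 2: *************
iteration 3: *************  (fixed point — unchanged through iteration 4)
position 5 holds *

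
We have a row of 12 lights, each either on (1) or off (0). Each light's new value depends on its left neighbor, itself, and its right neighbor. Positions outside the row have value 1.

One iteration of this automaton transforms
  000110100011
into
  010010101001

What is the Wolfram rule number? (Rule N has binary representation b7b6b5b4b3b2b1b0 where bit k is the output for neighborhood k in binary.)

position 11: 111 → 1  (bit 7 = 1)
position 4: 110 → 1  (bit 6 = 1)
position 5: 101 → 0  (bit 5 = 0)
position 0: 100 → 0  (bit 4 = 0)
position 3: 011 → 0  (bit 3 = 0)
position 6: 010 → 1  (bit 2 = 1)
position 2: 001 → 0  (bit 1 = 0)
position 1: 000 → 1  (bit 0 = 1)
bits b7..b0 = 11000101 = 197

197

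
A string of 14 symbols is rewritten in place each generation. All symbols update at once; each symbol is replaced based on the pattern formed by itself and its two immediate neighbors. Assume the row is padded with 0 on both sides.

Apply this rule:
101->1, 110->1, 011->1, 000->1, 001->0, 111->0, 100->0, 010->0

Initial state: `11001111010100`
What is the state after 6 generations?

generation 1: 11001001101001
generation 2: 11000001110000
generation 3: 11011101010111
generation 4: 11110110101101
generation 5: 10011111011110
generation 6: 00010001110010

00010001110010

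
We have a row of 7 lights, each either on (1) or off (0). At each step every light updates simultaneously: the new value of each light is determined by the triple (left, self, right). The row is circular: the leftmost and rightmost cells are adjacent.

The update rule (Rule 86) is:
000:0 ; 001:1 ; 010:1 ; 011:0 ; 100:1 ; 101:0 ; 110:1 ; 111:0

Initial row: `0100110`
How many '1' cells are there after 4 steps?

1111011
0001000
0011100
0100110
count of 1: 3

3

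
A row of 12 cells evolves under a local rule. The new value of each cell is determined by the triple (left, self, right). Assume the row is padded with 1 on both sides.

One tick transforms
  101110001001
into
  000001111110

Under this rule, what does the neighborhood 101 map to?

At position 1 the neighborhood is 101; the next row has 0 there.

0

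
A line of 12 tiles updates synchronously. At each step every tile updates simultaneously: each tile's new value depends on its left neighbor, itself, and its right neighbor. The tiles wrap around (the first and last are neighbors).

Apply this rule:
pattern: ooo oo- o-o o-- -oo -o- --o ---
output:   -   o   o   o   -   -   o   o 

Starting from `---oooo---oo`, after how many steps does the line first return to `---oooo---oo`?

step 1: ooo---oooo-o
step 2: --oooo---oo-
step 3: oo---oooo-oo
step 4: -oooo---oo--
step 5: o---oooo-ooo
step 6: oooo---oo---
step 7: ---oooo-oooo
step 8: ooo---oo---o
step 9: --oooo-oooo-
step 10: oo---oo---oo
step 11: -oooo-oooo--
step 12: o---oo---ooo
step 13: oooo-oooo---
step 14: ---oo---oooo
step 15: ooo-oooo---o
step 16: --oo---oooo-
step 17: oo-oooo---oo
step 18: -oo---oooo--
step 19: o-oooo---ooo
step 20: oo---oooo---
step 21: -oooo---oooo
step 22: o---oooo---o
step 23: oooo---oooo-
step 24: ---oooo---oo

24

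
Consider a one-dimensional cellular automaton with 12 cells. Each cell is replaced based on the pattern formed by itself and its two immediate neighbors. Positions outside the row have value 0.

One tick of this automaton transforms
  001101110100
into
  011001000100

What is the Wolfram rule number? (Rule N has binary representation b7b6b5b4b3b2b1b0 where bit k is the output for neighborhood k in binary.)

position 6: 111 → 0  (bit 7 = 0)
position 3: 110 → 0  (bit 6 = 0)
position 4: 101 → 0  (bit 5 = 0)
position 10: 100 → 0  (bit 4 = 0)
position 2: 011 → 1  (bit 3 = 1)
position 9: 010 → 1  (bit 2 = 1)
position 1: 001 → 1  (bit 1 = 1)
position 0: 000 → 0  (bit 0 = 0)
bits b7..b0 = 00001110 = 14

14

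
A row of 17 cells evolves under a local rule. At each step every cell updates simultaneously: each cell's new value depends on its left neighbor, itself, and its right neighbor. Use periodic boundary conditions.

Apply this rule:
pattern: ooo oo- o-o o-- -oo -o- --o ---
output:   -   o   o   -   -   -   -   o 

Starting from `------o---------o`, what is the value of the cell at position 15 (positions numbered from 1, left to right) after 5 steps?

-oooo---ooooooo--
----o-o-------o-o
-oo--o--ooooo--o-
--o---------o----
o---ooooooo---ooo
position 15 holds o

o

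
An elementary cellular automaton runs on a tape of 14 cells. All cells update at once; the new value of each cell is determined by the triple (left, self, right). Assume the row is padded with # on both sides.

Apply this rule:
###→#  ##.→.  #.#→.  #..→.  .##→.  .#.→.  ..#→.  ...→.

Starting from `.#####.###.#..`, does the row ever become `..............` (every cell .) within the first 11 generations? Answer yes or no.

..###...#.....
...#..........
..............
all cells are . at generation 3

yes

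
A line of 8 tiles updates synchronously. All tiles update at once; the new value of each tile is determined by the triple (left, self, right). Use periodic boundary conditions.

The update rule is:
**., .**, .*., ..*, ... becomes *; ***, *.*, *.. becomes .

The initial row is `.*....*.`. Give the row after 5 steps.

**.****.
**.*..*.
**.*.**.
**.*.**.  (fixed point — unchanged through step 5)

**.*.**.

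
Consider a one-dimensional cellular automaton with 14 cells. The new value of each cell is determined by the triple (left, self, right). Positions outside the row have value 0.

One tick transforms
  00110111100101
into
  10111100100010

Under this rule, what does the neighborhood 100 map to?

At position 9 the neighborhood is 100; the next row has 0 there.

0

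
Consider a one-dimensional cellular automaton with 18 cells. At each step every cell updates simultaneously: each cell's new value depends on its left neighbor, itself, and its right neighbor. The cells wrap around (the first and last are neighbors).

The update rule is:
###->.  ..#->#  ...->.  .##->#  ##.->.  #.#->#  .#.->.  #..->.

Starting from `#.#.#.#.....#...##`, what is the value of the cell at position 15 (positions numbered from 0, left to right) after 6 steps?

step 1: .#.#.#.....#...##.
step 2: #.#.#.....#...##..
step 3: .#.#.....#...##..#
step 4: #.#.....#...##..#.
step 5: .#.....#...##..#.#
step 6: #.....#...##..#.#.
position 15 holds .

.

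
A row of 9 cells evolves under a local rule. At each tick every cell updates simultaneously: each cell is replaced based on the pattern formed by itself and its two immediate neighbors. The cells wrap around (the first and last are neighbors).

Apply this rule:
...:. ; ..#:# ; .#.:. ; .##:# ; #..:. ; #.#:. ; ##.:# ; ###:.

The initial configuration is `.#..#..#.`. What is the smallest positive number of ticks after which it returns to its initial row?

#..#..#..
..#..#..#
.#..#..#.

3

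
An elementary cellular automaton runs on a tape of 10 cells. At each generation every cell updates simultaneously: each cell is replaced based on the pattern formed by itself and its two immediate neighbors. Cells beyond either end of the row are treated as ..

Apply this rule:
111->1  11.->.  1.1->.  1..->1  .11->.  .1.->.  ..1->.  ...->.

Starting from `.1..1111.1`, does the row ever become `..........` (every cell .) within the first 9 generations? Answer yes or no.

yes

..1..11...
...1...1..
....1...1.
.....1...1
......1...
.......1..
........1.
.........1
..........
all cells are . at generation 9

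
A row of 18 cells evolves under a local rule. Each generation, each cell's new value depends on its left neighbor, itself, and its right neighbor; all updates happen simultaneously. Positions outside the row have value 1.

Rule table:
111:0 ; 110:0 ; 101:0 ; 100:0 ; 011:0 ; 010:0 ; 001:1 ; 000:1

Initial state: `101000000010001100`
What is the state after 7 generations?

000011111100110001
011100000001000110
000001111110011000
011110000000100011
000000111111001100
011111000000010001
000000011111100110

000000011111100110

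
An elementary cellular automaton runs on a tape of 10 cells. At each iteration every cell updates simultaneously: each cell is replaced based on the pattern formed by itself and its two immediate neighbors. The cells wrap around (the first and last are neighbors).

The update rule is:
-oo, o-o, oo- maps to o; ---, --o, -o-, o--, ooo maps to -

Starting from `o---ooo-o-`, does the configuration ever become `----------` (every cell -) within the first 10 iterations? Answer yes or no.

yes

----o-oo-o
-----oooo-
-----o--o-
----------
all cells are - at iteration 4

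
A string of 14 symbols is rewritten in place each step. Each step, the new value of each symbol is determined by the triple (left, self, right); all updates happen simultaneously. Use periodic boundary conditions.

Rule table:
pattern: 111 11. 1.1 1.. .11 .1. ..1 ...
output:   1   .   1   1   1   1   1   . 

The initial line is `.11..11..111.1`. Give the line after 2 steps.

step 1: 11.111.1111.11
step 2: 1.111.1111.111

1.111.1111.111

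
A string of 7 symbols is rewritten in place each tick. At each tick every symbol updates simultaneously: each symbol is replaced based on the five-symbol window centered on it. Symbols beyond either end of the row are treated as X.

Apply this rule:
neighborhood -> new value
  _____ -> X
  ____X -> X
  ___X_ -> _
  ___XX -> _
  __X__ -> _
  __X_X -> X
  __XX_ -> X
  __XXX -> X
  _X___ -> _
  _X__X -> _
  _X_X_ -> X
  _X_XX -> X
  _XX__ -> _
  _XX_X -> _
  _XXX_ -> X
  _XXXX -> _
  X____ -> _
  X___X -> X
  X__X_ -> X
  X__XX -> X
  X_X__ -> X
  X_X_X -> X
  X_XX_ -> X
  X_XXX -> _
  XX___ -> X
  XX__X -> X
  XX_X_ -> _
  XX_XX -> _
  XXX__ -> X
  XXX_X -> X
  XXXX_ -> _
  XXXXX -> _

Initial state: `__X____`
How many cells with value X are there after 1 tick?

3

XX___X_
count of X: 3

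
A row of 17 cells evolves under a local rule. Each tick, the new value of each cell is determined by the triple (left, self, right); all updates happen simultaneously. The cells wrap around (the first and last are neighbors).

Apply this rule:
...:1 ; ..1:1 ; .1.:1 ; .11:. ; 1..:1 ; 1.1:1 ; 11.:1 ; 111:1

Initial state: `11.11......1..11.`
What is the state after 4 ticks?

.11.11.1111111111

tick 1: .11.1111111111.11
tick 2: 1.11.1111111111.1
tick 3: 11.11.1111111111.
tick 4: .11.11.1111111111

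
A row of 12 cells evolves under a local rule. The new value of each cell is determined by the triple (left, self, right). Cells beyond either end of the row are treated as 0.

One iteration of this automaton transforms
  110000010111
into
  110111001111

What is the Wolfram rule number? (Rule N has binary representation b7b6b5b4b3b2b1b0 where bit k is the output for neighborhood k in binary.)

position 10: 111 → 1  (bit 7 = 1)
position 1: 110 → 1  (bit 6 = 1)
position 8: 101 → 1  (bit 5 = 1)
position 2: 100 → 0  (bit 4 = 0)
position 0: 011 → 1  (bit 3 = 1)
position 7: 010 → 0  (bit 2 = 0)
position 6: 001 → 0  (bit 1 = 0)
position 3: 000 → 1  (bit 0 = 1)
bits b7..b0 = 11101001 = 233

233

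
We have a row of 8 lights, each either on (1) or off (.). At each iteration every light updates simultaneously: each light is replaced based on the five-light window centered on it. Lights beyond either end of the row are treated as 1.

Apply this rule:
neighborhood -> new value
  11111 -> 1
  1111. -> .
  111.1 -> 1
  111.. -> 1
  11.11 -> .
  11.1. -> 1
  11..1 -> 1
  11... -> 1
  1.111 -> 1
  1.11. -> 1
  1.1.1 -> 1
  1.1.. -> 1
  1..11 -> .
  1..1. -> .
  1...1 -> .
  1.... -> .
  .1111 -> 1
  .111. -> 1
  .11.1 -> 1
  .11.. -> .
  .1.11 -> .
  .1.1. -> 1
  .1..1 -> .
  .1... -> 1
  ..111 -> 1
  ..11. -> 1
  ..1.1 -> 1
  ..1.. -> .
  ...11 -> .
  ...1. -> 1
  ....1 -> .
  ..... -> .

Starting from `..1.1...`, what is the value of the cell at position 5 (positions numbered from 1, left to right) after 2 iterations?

.

1.1111..
1.11.11.
position 5 holds .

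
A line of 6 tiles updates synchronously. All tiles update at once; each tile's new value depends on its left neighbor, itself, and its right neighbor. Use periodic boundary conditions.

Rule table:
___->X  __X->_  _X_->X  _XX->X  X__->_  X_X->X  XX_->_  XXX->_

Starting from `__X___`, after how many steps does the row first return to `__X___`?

18

step 1: X_X_XX
step 2: _XXXX_
step 3: _X____
step 4: _X_XXX
step 5: XXXX__
step 6: X_____
step 7: X_XXX_
step 8: XXX__X
step 9: _____X
step 10: _XXX_X
step 11: XX__XX
step 12: ____X_
step 13: XXX_X_
step 14: X__XXX
step 15: ___X__
step 16: XX_X_X
step 17: __XXXX
step 18: __X___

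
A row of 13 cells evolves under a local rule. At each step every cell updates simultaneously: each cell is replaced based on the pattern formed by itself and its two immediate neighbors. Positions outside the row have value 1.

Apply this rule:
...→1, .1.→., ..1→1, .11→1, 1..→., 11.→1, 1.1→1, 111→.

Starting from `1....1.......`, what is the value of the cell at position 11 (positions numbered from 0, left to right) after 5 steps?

1

step 1: 1.111..111111
step 2: 111.1.11.....
step 3: ..11.111.1111
step 4: .11111.111...
step 5: 11...111.1.11
position 11 holds 1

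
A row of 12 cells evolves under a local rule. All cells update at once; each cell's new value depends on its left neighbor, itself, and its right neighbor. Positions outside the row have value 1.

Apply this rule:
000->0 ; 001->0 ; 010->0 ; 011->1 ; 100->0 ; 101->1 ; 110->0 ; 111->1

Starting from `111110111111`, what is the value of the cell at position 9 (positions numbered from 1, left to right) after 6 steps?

111101111111
111011111111
110111111111
101111111111
011111111111
111111111111
position 9 holds 1

1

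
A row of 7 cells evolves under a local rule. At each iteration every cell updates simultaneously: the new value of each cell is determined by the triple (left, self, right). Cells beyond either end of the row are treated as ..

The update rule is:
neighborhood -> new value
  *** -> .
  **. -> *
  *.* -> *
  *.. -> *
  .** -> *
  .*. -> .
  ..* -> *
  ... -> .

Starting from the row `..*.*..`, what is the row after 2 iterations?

*.*.*.*

.*.*.*.
*.*.*.*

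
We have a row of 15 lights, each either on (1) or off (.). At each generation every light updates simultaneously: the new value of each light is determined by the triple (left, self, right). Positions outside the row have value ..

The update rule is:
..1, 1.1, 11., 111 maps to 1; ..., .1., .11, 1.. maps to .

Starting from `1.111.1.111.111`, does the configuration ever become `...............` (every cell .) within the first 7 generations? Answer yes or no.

no

.1.111.1.111.11
1.1.111.1.111.1
.1.1.111.1.111.
1.1.1.111.1.11.
.1.1.1.111.1.1.
1.1.1.1.111.1..
.1.1.1.1.111...
generation 7 is .1.1.1.1.111..., still not uniform .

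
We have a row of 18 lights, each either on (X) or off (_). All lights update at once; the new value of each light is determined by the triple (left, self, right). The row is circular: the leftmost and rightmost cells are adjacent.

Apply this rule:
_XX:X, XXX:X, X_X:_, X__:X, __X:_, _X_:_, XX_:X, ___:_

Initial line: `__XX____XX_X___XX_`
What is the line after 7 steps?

step 1: __XXX___XX__X__XXX
step 2: X_XXXX__XXX__X_XXX
step 3: X_XXXXX_XXXX___XXX
step 4: X_XXXXX_XXXXX__XXX
step 5: X_XXXXX_XXXXXX_XXX
step 6: X_XXXXX_XXXXXX_XXX  (fixed point — unchanged through step 7)

X_XXXXX_XXXXXX_XXX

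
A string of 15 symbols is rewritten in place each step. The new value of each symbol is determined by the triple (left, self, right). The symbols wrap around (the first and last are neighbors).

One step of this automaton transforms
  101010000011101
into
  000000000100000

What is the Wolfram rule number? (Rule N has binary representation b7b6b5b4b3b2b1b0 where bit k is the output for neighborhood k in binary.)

2

position 11: 111 → 0  (bit 7 = 0)
position 0: 110 → 0  (bit 6 = 0)
position 1: 101 → 0  (bit 5 = 0)
position 5: 100 → 0  (bit 4 = 0)
position 10: 011 → 0  (bit 3 = 0)
position 2: 010 → 0  (bit 2 = 0)
position 9: 001 → 1  (bit 1 = 1)
position 6: 000 → 0  (bit 0 = 0)
bits b7..b0 = 00000010 = 2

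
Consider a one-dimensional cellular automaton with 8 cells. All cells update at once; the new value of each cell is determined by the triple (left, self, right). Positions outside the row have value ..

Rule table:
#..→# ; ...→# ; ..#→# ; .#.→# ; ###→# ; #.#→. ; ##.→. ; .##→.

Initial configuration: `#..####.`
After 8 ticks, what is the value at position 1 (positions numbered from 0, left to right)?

tick 1: ###.##.#
tick 2: .#.....#
tick 3: ########
tick 4: .######.
tick 5: #.####.#
tick 6: #..##..#
tick 7: ###..###
tick 8: .#.##.#.
position 1 holds #

#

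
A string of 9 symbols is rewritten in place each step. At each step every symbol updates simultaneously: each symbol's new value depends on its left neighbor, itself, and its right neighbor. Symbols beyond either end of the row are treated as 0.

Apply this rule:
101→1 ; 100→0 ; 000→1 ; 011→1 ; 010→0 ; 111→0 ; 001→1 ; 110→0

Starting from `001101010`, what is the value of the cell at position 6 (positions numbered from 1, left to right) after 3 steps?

0

111010100
100101001
001010010
position 6 holds 0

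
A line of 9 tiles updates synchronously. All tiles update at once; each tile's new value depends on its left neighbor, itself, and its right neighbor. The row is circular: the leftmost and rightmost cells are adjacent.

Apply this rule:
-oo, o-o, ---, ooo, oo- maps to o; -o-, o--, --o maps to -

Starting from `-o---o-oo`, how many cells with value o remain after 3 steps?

step 1: o--o--ooo
step 2: o-----ooo
step 3: o-ooo-ooo
count of o: 7

7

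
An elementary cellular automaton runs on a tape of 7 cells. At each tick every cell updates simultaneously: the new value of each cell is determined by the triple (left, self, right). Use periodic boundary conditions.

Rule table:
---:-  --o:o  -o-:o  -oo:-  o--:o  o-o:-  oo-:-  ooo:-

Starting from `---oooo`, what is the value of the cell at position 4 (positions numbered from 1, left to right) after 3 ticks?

-

o-o----
o-oo--o
----oo-
position 4 holds -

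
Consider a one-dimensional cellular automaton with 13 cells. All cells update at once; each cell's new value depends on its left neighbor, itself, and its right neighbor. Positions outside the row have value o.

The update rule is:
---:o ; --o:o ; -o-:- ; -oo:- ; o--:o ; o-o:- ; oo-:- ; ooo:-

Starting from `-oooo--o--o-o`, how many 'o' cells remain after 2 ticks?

-----oo-oo---
ooooo-----ooo
count of o: 8

8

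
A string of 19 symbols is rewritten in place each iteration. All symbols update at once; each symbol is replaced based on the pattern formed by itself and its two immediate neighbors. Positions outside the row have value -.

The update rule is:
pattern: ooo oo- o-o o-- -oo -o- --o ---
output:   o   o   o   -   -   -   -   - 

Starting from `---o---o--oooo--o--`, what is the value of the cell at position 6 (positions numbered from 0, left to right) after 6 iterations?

-

-----------ooo-----
------------oo-----
-------------o-----
-------------------
-------------------  (fixed point — unchanged through iteration 6)
position 6 holds -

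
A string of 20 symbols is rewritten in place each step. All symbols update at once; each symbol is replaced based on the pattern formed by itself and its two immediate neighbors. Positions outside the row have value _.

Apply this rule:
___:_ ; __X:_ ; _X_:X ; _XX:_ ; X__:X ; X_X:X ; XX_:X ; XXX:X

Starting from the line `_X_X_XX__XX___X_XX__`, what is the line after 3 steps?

___XXXX_XX__XX__XX_X

_XXXX_XX__XX__XX_XX_
__XXXX_XX__XX__XX_XX
___XXXX_XX__XX__XX_X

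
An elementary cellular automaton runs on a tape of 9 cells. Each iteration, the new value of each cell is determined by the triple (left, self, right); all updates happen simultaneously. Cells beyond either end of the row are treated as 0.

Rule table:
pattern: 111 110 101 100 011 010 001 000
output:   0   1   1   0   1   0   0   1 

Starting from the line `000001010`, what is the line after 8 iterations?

110100011

111100100
100100001
000001100
111101101
100111110
000100010
110001000
110100011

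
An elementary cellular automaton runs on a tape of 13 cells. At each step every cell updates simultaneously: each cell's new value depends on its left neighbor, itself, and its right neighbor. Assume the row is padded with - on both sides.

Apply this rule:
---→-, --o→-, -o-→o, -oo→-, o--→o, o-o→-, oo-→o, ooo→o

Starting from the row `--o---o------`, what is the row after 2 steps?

step 1: --oo--oo-----
step 2: ---oo--oo----

---oo--oo----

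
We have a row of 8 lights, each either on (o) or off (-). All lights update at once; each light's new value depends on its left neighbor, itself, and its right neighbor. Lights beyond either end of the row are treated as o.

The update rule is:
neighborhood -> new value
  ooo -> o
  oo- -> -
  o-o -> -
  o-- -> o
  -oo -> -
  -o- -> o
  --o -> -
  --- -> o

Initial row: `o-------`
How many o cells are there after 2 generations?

4

generation 1: -oooooo-
generation 2: --oooo--
count of o: 4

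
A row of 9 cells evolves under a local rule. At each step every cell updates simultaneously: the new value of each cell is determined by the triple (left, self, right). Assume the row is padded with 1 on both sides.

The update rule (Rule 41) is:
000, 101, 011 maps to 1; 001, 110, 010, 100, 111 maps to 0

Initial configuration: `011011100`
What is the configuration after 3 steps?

110110000
001100110
001000101

001000101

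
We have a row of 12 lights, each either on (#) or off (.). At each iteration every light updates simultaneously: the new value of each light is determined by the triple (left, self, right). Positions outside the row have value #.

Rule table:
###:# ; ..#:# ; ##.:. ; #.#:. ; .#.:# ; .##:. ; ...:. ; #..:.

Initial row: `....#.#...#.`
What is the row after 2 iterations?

...##.#..##.
..#...#.#...

..#...#.#...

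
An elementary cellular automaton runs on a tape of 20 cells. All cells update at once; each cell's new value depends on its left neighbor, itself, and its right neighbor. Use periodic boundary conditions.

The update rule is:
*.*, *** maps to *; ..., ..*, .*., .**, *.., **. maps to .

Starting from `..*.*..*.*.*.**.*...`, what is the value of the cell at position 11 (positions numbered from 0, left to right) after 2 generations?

generation 1: ...*....*.*.*..*....
generation 2: .........*.*........
position 11 holds *

*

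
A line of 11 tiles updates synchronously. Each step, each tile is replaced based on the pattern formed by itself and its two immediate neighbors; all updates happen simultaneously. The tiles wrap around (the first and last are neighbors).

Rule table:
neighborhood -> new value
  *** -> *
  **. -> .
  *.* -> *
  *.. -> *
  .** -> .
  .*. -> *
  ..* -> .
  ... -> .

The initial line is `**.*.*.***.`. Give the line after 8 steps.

..*****.*.*
*..***.****
.*..*.*.***
***.****.*.
.*.*.**.***
*****..*.*.
.***.*.****
*.*.***.**.

*.*.***.**.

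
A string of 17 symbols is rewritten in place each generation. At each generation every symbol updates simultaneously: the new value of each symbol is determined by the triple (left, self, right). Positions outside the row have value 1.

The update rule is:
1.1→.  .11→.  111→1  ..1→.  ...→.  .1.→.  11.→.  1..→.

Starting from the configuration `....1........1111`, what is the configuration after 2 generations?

...............11

..............111
...............11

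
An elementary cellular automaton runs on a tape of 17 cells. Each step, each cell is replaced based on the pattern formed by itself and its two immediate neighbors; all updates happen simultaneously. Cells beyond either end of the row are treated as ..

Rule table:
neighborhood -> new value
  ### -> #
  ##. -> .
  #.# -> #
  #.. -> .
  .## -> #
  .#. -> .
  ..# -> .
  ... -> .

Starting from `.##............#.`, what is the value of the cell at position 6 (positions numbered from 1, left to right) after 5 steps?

.#...............
.................
.................  (fixed point — unchanged through step 5)
position 6 holds .

.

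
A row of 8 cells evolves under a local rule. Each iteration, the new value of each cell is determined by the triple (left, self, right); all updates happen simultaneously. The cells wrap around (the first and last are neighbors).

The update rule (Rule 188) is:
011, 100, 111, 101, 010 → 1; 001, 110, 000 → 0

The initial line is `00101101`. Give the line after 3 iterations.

10111011
01110111
11101110

11101110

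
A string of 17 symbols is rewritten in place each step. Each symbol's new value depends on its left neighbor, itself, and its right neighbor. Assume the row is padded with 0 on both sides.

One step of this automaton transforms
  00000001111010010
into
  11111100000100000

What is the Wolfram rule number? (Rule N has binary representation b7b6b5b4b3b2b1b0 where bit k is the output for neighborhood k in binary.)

33

position 8: 111 → 0  (bit 7 = 0)
position 10: 110 → 0  (bit 6 = 0)
position 11: 101 → 1  (bit 5 = 1)
position 13: 100 → 0  (bit 4 = 0)
position 7: 011 → 0  (bit 3 = 0)
position 12: 010 → 0  (bit 2 = 0)
position 6: 001 → 0  (bit 1 = 0)
position 0: 000 → 1  (bit 0 = 1)
bits b7..b0 = 00100001 = 33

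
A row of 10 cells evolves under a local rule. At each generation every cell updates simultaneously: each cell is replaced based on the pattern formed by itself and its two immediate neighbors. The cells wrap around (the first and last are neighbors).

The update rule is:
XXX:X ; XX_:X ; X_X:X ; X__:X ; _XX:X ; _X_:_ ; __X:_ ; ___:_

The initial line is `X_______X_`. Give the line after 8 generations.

______X_X_

generation 1: _X_______X
generation 2: X_X_______
generation 3: _X_X______
generation 4: __X_X_____
generation 5: ___X_X____
generation 6: ____X_X___
generation 7: _____X_X__
generation 8: ______X_X_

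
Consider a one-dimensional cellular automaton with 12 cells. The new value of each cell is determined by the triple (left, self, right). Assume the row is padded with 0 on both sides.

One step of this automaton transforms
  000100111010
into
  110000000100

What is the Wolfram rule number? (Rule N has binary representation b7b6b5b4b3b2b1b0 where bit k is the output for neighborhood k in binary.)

position 7: 111 → 0  (bit 7 = 0)
position 8: 110 → 0  (bit 6 = 0)
position 9: 101 → 1  (bit 5 = 1)
position 4: 100 → 0  (bit 4 = 0)
position 6: 011 → 0  (bit 3 = 0)
position 3: 010 → 0  (bit 2 = 0)
position 2: 001 → 0  (bit 1 = 0)
position 0: 000 → 1  (bit 0 = 1)
bits b7..b0 = 00100001 = 33

33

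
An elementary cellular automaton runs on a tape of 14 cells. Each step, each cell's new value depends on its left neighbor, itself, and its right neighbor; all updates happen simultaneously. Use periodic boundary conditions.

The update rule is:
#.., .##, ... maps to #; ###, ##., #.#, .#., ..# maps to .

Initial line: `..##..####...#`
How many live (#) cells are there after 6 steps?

step 1: #.#.#.#...##..
step 2: .......##.#.#.
step 3: ######.#.....#
step 4: ........####.#
step 5: #######.#.....
step 6: #........####.
count of #: 5

5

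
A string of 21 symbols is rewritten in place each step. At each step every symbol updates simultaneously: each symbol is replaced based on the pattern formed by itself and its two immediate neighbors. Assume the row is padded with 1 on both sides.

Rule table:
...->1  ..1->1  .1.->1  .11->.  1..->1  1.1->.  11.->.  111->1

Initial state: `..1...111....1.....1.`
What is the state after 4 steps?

111...111...11111...1

111111.1.11111111111.
11111..1..111111111..
1111.11111.1111111.11
111...111...11111...1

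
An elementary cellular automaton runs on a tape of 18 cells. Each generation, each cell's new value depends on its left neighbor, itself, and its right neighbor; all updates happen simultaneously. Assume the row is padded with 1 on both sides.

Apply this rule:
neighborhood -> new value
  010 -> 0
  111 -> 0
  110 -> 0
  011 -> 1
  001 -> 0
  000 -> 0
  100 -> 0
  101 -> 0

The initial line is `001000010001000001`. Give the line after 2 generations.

000000000000000001

000000000000000001
000000000000000001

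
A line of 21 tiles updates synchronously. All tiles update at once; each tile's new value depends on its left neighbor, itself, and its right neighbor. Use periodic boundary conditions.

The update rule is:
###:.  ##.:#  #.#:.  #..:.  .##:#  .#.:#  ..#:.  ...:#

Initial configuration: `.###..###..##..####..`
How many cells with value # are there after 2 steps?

step 1: .#.#..#.#..##..#..#.#
step 2: .#.#..#.#..##..#..#.#
count of #: 9

9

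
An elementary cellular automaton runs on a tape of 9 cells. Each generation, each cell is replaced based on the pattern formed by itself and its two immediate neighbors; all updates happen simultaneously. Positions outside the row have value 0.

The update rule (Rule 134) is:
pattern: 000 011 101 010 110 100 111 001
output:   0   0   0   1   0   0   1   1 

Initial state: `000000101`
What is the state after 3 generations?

000001101
000010001
000110011

000110011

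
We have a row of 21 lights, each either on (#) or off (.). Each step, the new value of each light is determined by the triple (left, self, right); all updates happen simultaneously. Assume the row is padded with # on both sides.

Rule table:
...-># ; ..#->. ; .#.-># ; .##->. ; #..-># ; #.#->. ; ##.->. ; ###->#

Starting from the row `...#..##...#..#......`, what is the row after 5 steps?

#.#...#..###..####.#.

##.##...##.##.######.
#....##........####..
.###...#######..##.#.
..#.##..#####.#....#.
#.#...#..###..####.#.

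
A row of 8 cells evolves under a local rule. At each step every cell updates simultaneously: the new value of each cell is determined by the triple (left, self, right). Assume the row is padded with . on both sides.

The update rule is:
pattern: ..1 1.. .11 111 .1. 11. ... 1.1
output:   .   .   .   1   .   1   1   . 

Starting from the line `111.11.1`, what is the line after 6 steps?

..111111

step 1: .11..1..
step 2: ..1....1
step 3: 1...11..
step 4: ..1..1.1
step 5: 1.......
step 6: ..111111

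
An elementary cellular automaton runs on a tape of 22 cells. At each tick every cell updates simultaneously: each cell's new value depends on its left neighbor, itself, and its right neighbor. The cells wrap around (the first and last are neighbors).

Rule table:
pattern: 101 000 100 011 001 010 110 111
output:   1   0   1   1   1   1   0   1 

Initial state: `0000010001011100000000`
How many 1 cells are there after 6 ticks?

17

0000111011111010000000
0001110111110111000000
0011101111101110100000
0111011111011101110000
1110111110111011101000
1101111101110111011101
count of 1: 17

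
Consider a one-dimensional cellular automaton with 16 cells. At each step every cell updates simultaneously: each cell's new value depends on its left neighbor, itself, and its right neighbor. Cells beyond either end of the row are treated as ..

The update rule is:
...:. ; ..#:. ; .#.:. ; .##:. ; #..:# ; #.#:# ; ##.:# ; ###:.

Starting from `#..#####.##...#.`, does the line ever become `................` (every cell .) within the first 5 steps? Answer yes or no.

no

.#.....##.##...#
..#.....##.##...
...#.....##.##..
....#.....##.##.
.....#.....##.##
step 5 is .....#.....##.##, still not uniform .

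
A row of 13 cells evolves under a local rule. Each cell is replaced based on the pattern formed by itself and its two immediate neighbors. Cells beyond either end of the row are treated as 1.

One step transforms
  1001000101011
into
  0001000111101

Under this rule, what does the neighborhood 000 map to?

At position 5 the neighborhood is 000; the next row has 0 there.

0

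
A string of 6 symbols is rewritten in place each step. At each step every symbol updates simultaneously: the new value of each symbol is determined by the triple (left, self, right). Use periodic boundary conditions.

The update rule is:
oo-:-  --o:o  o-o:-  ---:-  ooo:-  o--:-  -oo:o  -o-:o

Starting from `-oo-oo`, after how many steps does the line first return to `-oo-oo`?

step 1: -o--o-
step 2: oo-oo-
step 3: o--o--
step 4: o-oo-o
step 5: --o--o
step 6: -oo-oo

6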